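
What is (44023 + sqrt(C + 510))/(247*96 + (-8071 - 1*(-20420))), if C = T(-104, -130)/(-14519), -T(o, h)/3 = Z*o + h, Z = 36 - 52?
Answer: 44023/36061 + 2*sqrt(26893877637)/523569659 ≈ 1.2214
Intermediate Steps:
Z = -16
T(o, h) = -3*h + 48*o (T(o, h) = -3*(-16*o + h) = -3*(h - 16*o) = -3*h + 48*o)
C = 4602/14519 (C = (-3*(-130) + 48*(-104))/(-14519) = (390 - 4992)*(-1/14519) = -4602*(-1/14519) = 4602/14519 ≈ 0.31696)
(44023 + sqrt(C + 510))/(247*96 + (-8071 - 1*(-20420))) = (44023 + sqrt(4602/14519 + 510))/(247*96 + (-8071 - 1*(-20420))) = (44023 + sqrt(7409292/14519))/(23712 + (-8071 + 20420)) = (44023 + 2*sqrt(26893877637)/14519)/(23712 + 12349) = (44023 + 2*sqrt(26893877637)/14519)/36061 = (44023 + 2*sqrt(26893877637)/14519)*(1/36061) = 44023/36061 + 2*sqrt(26893877637)/523569659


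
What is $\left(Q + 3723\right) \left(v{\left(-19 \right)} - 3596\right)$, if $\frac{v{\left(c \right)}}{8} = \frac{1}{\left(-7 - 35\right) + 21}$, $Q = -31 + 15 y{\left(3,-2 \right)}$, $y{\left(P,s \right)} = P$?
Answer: $- \frac{282233188}{21} \approx -1.344 \cdot 10^{7}$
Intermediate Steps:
$Q = 14$ ($Q = -31 + 15 \cdot 3 = -31 + 45 = 14$)
$v{\left(c \right)} = - \frac{8}{21}$ ($v{\left(c \right)} = \frac{8}{\left(-7 - 35\right) + 21} = \frac{8}{-42 + 21} = \frac{8}{-21} = 8 \left(- \frac{1}{21}\right) = - \frac{8}{21}$)
$\left(Q + 3723\right) \left(v{\left(-19 \right)} - 3596\right) = \left(14 + 3723\right) \left(- \frac{8}{21} - 3596\right) = 3737 \left(- \frac{75524}{21}\right) = - \frac{282233188}{21}$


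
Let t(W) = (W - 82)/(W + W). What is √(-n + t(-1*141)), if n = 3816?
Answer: I*√303400698/282 ≈ 61.767*I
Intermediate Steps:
t(W) = (-82 + W)/(2*W) (t(W) = (-82 + W)/((2*W)) = (-82 + W)*(1/(2*W)) = (-82 + W)/(2*W))
√(-n + t(-1*141)) = √(-1*3816 + (-82 - 1*141)/(2*((-1*141)))) = √(-3816 + (½)*(-82 - 141)/(-141)) = √(-3816 + (½)*(-1/141)*(-223)) = √(-3816 + 223/282) = √(-1075889/282) = I*√303400698/282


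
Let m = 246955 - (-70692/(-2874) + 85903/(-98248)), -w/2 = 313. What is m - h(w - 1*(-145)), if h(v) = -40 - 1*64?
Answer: 11625675800329/47060792 ≈ 2.4704e+5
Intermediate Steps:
w = -626 (w = -2*313 = -626)
h(v) = -104 (h(v) = -40 - 64 = -104)
m = 11620781477961/47060792 (m = 246955 - (-70692*(-1/2874) + 85903*(-1/98248)) = 246955 - (11782/479 - 85903/98248) = 246955 - 1*1116410399/47060792 = 246955 - 1116410399/47060792 = 11620781477961/47060792 ≈ 2.4693e+5)
m - h(w - 1*(-145)) = 11620781477961/47060792 - 1*(-104) = 11620781477961/47060792 + 104 = 11625675800329/47060792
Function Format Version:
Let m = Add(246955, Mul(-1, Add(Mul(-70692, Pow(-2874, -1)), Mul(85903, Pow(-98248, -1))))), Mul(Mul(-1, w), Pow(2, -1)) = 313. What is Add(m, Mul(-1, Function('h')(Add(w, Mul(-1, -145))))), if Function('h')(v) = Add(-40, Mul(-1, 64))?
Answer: Rational(11625675800329, 47060792) ≈ 2.4704e+5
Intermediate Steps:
w = -626 (w = Mul(-2, 313) = -626)
Function('h')(v) = -104 (Function('h')(v) = Add(-40, -64) = -104)
m = Rational(11620781477961, 47060792) (m = Add(246955, Mul(-1, Add(Mul(-70692, Rational(-1, 2874)), Mul(85903, Rational(-1, 98248))))) = Add(246955, Mul(-1, Add(Rational(11782, 479), Rational(-85903, 98248)))) = Add(246955, Mul(-1, Rational(1116410399, 47060792))) = Add(246955, Rational(-1116410399, 47060792)) = Rational(11620781477961, 47060792) ≈ 2.4693e+5)
Add(m, Mul(-1, Function('h')(Add(w, Mul(-1, -145))))) = Add(Rational(11620781477961, 47060792), Mul(-1, -104)) = Add(Rational(11620781477961, 47060792), 104) = Rational(11625675800329, 47060792)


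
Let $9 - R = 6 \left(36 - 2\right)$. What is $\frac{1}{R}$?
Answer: $- \frac{1}{195} \approx -0.0051282$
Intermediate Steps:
$R = -195$ ($R = 9 - 6 \left(36 - 2\right) = 9 - 6 \cdot 34 = 9 - 204 = -195$)
$\frac{1}{R} = \frac{1}{-195} = - \frac{1}{195}$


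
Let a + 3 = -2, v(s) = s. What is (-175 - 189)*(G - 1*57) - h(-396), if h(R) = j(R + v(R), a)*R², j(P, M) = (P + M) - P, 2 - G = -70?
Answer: 778620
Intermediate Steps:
G = 72 (G = 2 - 1*(-70) = 2 + 70 = 72)
a = -5 (a = -3 - 2 = -5)
j(P, M) = M (j(P, M) = (M + P) - P = M)
h(R) = -5*R²
(-175 - 189)*(G - 1*57) - h(-396) = (-175 - 189)*(72 - 1*57) - (-5)*(-396)² = -364*(72 - 57) - (-5)*156816 = -364*15 - 1*(-784080) = -5460 + 784080 = 778620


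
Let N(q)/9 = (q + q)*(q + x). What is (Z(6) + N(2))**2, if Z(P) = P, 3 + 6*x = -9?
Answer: 36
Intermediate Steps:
x = -2 (x = -1/2 + (1/6)*(-9) = -1/2 - 3/2 = -2)
N(q) = 18*q*(-2 + q) (N(q) = 9*((q + q)*(q - 2)) = 9*((2*q)*(-2 + q)) = 9*(2*q*(-2 + q)) = 18*q*(-2 + q))
(Z(6) + N(2))**2 = (6 + 18*2*(-2 + 2))**2 = (6 + 18*2*0)**2 = (6 + 0)**2 = 6**2 = 36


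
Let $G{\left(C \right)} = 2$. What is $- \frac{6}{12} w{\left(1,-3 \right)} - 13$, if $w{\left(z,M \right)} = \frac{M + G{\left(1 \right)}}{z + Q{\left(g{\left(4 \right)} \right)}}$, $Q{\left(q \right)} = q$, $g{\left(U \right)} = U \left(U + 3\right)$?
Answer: $- \frac{753}{58} \approx -12.983$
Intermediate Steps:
$g{\left(U \right)} = U \left(3 + U\right)$
$w{\left(z,M \right)} = \frac{2 + M}{28 + z}$ ($w{\left(z,M \right)} = \frac{M + 2}{z + 4 \left(3 + 4\right)} = \frac{2 + M}{z + 4 \cdot 7} = \frac{2 + M}{z + 28} = \frac{2 + M}{28 + z}$)
$- \frac{6}{12} w{\left(1,-3 \right)} - 13 = - \frac{6}{12} \frac{2 - 3}{28 + 1} - 13 = \left(-6\right) \frac{1}{12} \cdot \frac{1}{29} \left(-1\right) - 13 = - \frac{\frac{1}{29} \left(-1\right)}{2} - 13 = \left(- \frac{1}{2}\right) \left(- \frac{1}{29}\right) - 13 = \frac{1}{58} - 13 = - \frac{753}{58}$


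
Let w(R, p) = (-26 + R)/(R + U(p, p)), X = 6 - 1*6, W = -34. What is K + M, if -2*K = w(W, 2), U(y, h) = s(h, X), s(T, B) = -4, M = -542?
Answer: -10313/19 ≈ -542.79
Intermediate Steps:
X = 0 (X = 6 - 6 = 0)
U(y, h) = -4
w(R, p) = (-26 + R)/(-4 + R) (w(R, p) = (-26 + R)/(R - 4) = (-26 + R)/(-4 + R))
K = -15/19 (K = -(-26 - 34)/(2*(-4 - 34)) = -(-60)/(2*(-38)) = -(-1)*(-60)/76 = -½*30/19 = -15/19 ≈ -0.78947)
K + M = -15/19 - 542 = -10313/19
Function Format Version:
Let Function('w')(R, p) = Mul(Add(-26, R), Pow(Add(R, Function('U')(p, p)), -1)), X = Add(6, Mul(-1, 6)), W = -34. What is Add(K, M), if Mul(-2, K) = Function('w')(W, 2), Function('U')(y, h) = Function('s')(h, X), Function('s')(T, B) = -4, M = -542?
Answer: Rational(-10313, 19) ≈ -542.79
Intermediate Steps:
X = 0 (X = Add(6, -6) = 0)
Function('U')(y, h) = -4
Function('w')(R, p) = Mul(Pow(Add(-4, R), -1), Add(-26, R)) (Function('w')(R, p) = Mul(Add(-26, R), Pow(Add(R, -4), -1)) = Mul(Add(-26, R), Pow(Add(-4, R), -1)) = Mul(Pow(Add(-4, R), -1), Add(-26, R)))
K = Rational(-15, 19) (K = Mul(Rational(-1, 2), Mul(Pow(Add(-4, -34), -1), Add(-26, -34))) = Mul(Rational(-1, 2), Mul(Pow(-38, -1), -60)) = Mul(Rational(-1, 2), Mul(Rational(-1, 38), -60)) = Mul(Rational(-1, 2), Rational(30, 19)) = Rational(-15, 19) ≈ -0.78947)
Add(K, M) = Add(Rational(-15, 19), -542) = Rational(-10313, 19)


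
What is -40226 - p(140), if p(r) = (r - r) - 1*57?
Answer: -40169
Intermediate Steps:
p(r) = -57 (p(r) = 0 - 57 = -57)
-40226 - p(140) = -40226 - 1*(-57) = -40226 + 57 = -40169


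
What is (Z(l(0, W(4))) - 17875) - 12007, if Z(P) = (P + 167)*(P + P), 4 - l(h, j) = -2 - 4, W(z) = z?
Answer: -26342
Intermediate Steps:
l(h, j) = 10 (l(h, j) = 4 - (-2 - 4) = 4 - 1*(-6) = 4 + 6 = 10)
Z(P) = 2*P*(167 + P) (Z(P) = (167 + P)*(2*P) = 2*P*(167 + P))
(Z(l(0, W(4))) - 17875) - 12007 = (2*10*(167 + 10) - 17875) - 12007 = (2*10*177 - 17875) - 12007 = (3540 - 17875) - 12007 = -14335 - 12007 = -26342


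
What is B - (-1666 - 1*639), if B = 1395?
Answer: 3700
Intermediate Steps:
B - (-1666 - 1*639) = 1395 - (-1666 - 1*639) = 1395 - (-1666 - 639) = 1395 - 1*(-2305) = 1395 + 2305 = 3700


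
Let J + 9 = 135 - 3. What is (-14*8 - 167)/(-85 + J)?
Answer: -279/38 ≈ -7.3421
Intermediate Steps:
J = 123 (J = -9 + (135 - 3) = -9 + 132 = 123)
(-14*8 - 167)/(-85 + J) = (-14*8 - 167)/(-85 + 123) = (-112 - 167)/38 = -279*1/38 = -279/38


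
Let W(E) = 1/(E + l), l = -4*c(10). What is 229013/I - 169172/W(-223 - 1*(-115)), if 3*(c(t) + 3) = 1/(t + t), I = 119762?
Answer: 29195206784419/1796430 ≈ 1.6252e+7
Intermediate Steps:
c(t) = -3 + 1/(6*t) (c(t) = -3 + 1/(3*(t + t)) = -3 + 1/(3*((2*t))) = -3 + (1/(2*t))/3 = -3 + 1/(6*t))
l = 179/15 (l = -4*(-3 + (⅙)/10) = -4*(-3 + (⅙)*(⅒)) = -4*(-3 + 1/60) = -4*(-179/60) = 179/15 ≈ 11.933)
W(E) = 1/(179/15 + E) (W(E) = 1/(E + 179/15) = 1/(179/15 + E))
229013/I - 169172/W(-223 - 1*(-115)) = 229013/119762 - 169172/(15/(179 + 15*(-223 - 1*(-115)))) = 229013*(1/119762) - 169172/(15/(179 + 15*(-223 + 115))) = 229013/119762 - 169172/(15/(179 + 15*(-108))) = 229013/119762 - 169172/(15/(179 - 1620)) = 229013/119762 - 169172/(15/(-1441)) = 229013/119762 - 169172/(15*(-1/1441)) = 229013/119762 - 169172/(-15/1441) = 229013/119762 - 169172*(-1441/15) = 229013/119762 + 243776852/15 = 29195206784419/1796430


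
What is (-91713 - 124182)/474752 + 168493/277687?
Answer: 20041153871/131832458624 ≈ 0.15202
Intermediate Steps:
(-91713 - 124182)/474752 + 168493/277687 = -215895*1/474752 + 168493*(1/277687) = -215895/474752 + 168493/277687 = 20041153871/131832458624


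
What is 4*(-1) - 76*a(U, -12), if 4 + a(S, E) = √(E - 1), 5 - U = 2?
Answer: 300 - 76*I*√13 ≈ 300.0 - 274.02*I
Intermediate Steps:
U = 3 (U = 5 - 1*2 = 5 - 2 = 3)
a(S, E) = -4 + √(-1 + E) (a(S, E) = -4 + √(E - 1) = -4 + √(-1 + E))
4*(-1) - 76*a(U, -12) = 4*(-1) - 76*(-4 + √(-1 - 12)) = -4 - 76*(-4 + √(-13)) = -4 - 76*(-4 + I*√13) = -4 + (304 - 76*I*√13) = 300 - 76*I*√13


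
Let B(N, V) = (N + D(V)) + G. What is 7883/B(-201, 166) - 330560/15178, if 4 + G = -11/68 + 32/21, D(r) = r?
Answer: -94312100396/407885983 ≈ -231.22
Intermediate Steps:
G = -3767/1428 (G = -4 + (-11/68 + 32/21) = -4 + 1945/1428 = -3767/1428 ≈ -2.6380)
B(N, V) = -3767/1428 + N + V (B(N, V) = (N + V) - 3767/1428 = -3767/1428 + N + V)
7883/B(-201, 166) - 330560/15178 = 7883/(-3767/1428 - 201 + 166) - 330560/15178 = 7883/(-53747/1428) - 330560*1/15178 = 7883*(-1428/53747) - 165280/7589 = -11256924/53747 - 165280/7589 = -94312100396/407885983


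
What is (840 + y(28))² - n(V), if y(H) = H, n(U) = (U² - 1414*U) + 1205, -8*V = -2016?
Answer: 1045043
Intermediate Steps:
V = 252 (V = -⅛*(-2016) = 252)
n(U) = 1205 + U² - 1414*U
(840 + y(28))² - n(V) = (840 + 28)² - (1205 + 252² - 1414*252) = 868² - (1205 + 63504 - 356328) = 753424 - 1*(-291619) = 753424 + 291619 = 1045043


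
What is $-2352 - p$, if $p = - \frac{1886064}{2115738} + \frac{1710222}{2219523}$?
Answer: $- \frac{613569865946734}{260884952943} \approx -2351.9$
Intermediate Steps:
$p = - \frac{31543375202}{260884952943}$ ($p = \left(-1886064\right) \frac{1}{2115738} + 1710222 \cdot \frac{1}{2219523} = - \frac{314344}{352623} + \frac{570074}{739841} = - \frac{31543375202}{260884952943} \approx -0.12091$)
$-2352 - p = -2352 - - \frac{31543375202}{260884952943} = -2352 + \frac{31543375202}{260884952943} = - \frac{613569865946734}{260884952943}$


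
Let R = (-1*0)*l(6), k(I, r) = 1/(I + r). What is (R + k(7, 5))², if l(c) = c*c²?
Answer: 1/144 ≈ 0.0069444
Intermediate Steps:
l(c) = c³
R = 0 (R = -1*0*6³ = 0*216 = 0)
(R + k(7, 5))² = (0 + 1/(7 + 5))² = (0 + 1/12)² = (1/12)² = 1/144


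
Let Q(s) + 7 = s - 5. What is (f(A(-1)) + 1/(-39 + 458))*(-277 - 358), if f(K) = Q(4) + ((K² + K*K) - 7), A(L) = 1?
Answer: 3458210/419 ≈ 8253.5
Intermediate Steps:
Q(s) = -12 + s (Q(s) = -7 + (s - 5) = -7 + (-5 + s) = -12 + s)
f(K) = -15 + 2*K² (f(K) = (-12 + 4) + ((K² + K*K) - 7) = -8 + ((K² + K²) - 7) = -8 + (2*K² - 7) = -8 + (-7 + 2*K²) = -15 + 2*K²)
(f(A(-1)) + 1/(-39 + 458))*(-277 - 358) = ((-15 + 2*1²) + 1/(-39 + 458))*(-277 - 358) = ((-15 + 2*1) + 1/419)*(-635) = ((-15 + 2) + 1/419)*(-635) = (-13 + 1/419)*(-635) = -5446/419*(-635) = 3458210/419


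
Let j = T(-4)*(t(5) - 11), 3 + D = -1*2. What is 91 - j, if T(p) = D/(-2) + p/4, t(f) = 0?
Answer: 215/2 ≈ 107.50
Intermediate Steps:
D = -5 (D = -3 - 1*2 = -3 - 2 = -5)
T(p) = 5/2 + p/4 (T(p) = -5/(-2) + p/4 = -5*(-½) + p*(¼) = 5/2 + p/4)
j = -33/2 (j = (5/2 + (¼)*(-4))*(0 - 11) = (5/2 - 1)*(-11) = (3/2)*(-11) = -33/2 ≈ -16.500)
91 - j = 91 - 1*(-33/2) = 91 + 33/2 = 215/2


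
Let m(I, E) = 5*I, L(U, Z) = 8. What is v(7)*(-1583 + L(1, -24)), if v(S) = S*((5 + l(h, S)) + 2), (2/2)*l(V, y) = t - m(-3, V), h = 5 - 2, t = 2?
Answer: -264600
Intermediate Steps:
h = 3
l(V, y) = 17 (l(V, y) = 2 - 5*(-3) = 2 - 1*(-15) = 2 + 15 = 17)
v(S) = 24*S (v(S) = S*((5 + 17) + 2) = S*(22 + 2) = S*24 = 24*S)
v(7)*(-1583 + L(1, -24)) = (24*7)*(-1583 + 8) = 168*(-1575) = -264600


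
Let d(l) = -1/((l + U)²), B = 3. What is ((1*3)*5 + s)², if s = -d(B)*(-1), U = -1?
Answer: 3481/16 ≈ 217.56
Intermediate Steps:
d(l) = -1/(-1 + l)² (d(l) = -1/((l - 1)²) = -1/((-1 + l)²) = -1/(-1 + l)²)
s = -¼ (s = -(-1)/(-1 + 3)²*(-1) = -(-1)/2²*(-1) = -(-1)/4*(-1) = -1*(-¼)*(-1) = (¼)*(-1) = -¼ ≈ -0.25000)
((1*3)*5 + s)² = ((1*3)*5 - ¼)² = (3*5 - ¼)² = (15 - ¼)² = (59/4)² = 3481/16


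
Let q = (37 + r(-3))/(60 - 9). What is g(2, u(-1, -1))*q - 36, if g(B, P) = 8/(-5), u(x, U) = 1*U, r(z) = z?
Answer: -556/15 ≈ -37.067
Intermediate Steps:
u(x, U) = U
g(B, P) = -8/5 (g(B, P) = 8*(-⅕) = -8/5)
q = ⅔ (q = (37 - 3)/(60 - 9) = 34/51 = 34*(1/51) = ⅔ ≈ 0.66667)
g(2, u(-1, -1))*q - 36 = -8/5*⅔ - 36 = -16/15 - 36 = -556/15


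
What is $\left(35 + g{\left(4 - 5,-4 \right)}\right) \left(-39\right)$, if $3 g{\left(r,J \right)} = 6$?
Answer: $-1443$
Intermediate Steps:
$g{\left(r,J \right)} = 2$ ($g{\left(r,J \right)} = \frac{1}{3} \cdot 6 = 2$)
$\left(35 + g{\left(4 - 5,-4 \right)}\right) \left(-39\right) = \left(35 + 2\right) \left(-39\right) = 37 \left(-39\right) = -1443$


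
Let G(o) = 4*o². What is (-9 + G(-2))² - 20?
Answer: 29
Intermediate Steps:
(-9 + G(-2))² - 20 = (-9 + 4*(-2)²)² - 20 = (-9 + 4*4)² - 20 = (-9 + 16)² - 20 = 7² - 20 = 49 - 20 = 29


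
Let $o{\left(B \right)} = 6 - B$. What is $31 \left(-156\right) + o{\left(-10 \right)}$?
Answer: $-4820$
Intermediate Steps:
$31 \left(-156\right) + o{\left(-10 \right)} = 31 \left(-156\right) + \left(6 - -10\right) = -4836 + \left(6 + 10\right) = -4836 + 16 = -4820$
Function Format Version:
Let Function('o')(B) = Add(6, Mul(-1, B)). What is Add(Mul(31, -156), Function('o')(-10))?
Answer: -4820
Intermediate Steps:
Add(Mul(31, -156), Function('o')(-10)) = Add(Mul(31, -156), Add(6, Mul(-1, -10))) = Add(-4836, Add(6, 10)) = Add(-4836, 16) = -4820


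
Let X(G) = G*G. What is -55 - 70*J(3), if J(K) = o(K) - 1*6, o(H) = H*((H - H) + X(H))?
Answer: -1525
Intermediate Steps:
X(G) = G**2
o(H) = H**3 (o(H) = H*((H - H) + H**2) = H*(0 + H**2) = H*H**2 = H**3)
J(K) = -6 + K**3 (J(K) = K**3 - 1*6 = K**3 - 6 = -6 + K**3)
-55 - 70*J(3) = -55 - 70*(-6 + 3**3) = -55 - 70*(-6 + 27) = -55 - 70*21 = -55 - 1470 = -1525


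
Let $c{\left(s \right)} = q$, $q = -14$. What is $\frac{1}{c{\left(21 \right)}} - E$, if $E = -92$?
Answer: $\frac{1287}{14} \approx 91.929$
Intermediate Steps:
$c{\left(s \right)} = -14$
$\frac{1}{c{\left(21 \right)}} - E = \frac{1}{-14} - -92 = - \frac{1}{14} + 92 = \frac{1287}{14}$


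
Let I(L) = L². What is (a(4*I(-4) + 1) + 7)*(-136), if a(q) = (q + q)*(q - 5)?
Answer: -1061752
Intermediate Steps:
a(q) = 2*q*(-5 + q) (a(q) = (2*q)*(-5 + q) = 2*q*(-5 + q))
(a(4*I(-4) + 1) + 7)*(-136) = (2*(4*(-4)² + 1)*(-5 + (4*(-4)² + 1)) + 7)*(-136) = (2*(4*16 + 1)*(-5 + (4*16 + 1)) + 7)*(-136) = (2*(64 + 1)*(-5 + (64 + 1)) + 7)*(-136) = (2*65*(-5 + 65) + 7)*(-136) = (2*65*60 + 7)*(-136) = (7800 + 7)*(-136) = 7807*(-136) = -1061752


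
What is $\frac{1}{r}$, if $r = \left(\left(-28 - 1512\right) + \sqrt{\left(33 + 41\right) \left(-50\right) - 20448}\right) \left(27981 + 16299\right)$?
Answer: $- \frac{77}{5304186072} - \frac{i \sqrt{6037}}{53041860720} \approx -1.4517 \cdot 10^{-8} - 1.4648 \cdot 10^{-9} i$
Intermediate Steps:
$r = -68191200 + 88560 i \sqrt{6037}$ ($r = \left(\left(-28 - 1512\right) + \sqrt{74 \left(-50\right) - 20448}\right) 44280 = \left(-1540 + \sqrt{-3700 - 20448}\right) 44280 = \left(-1540 + \sqrt{-24148}\right) 44280 = \left(-1540 + 2 i \sqrt{6037}\right) 44280 = -68191200 + 88560 i \sqrt{6037} \approx -6.8191 \cdot 10^{7} + 6.8809 \cdot 10^{6} i$)
$\frac{1}{r} = \frac{1}{-68191200 + 88560 i \sqrt{6037}}$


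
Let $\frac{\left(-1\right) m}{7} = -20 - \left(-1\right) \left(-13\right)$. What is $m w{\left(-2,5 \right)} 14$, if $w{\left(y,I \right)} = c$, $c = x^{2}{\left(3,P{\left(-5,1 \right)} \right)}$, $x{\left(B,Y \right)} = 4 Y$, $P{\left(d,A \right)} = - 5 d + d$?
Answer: $20697600$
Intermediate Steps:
$P{\left(d,A \right)} = - 4 d$
$m = 231$ ($m = - 7 \left(-20 - \left(-1\right) \left(-13\right)\right) = - 7 \left(-20 - 13\right) = \left(-7\right) \left(-33\right) = 231$)
$c = 6400$ ($c = \left(4 \left(\left(-4\right) \left(-5\right)\right)\right)^{2} = \left(4 \cdot 20\right)^{2} = 80^{2} = 6400$)
$w{\left(y,I \right)} = 6400$
$m w{\left(-2,5 \right)} 14 = 231 \cdot 6400 \cdot 14 = 1478400 \cdot 14 = 20697600$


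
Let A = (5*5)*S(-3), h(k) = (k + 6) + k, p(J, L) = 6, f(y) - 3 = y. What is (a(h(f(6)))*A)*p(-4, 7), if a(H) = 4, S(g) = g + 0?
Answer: -1800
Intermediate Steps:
f(y) = 3 + y
S(g) = g
h(k) = 6 + 2*k (h(k) = (6 + k) + k = 6 + 2*k)
A = -75 (A = (5*5)*(-3) = 25*(-3) = -75)
(a(h(f(6)))*A)*p(-4, 7) = (4*(-75))*6 = -300*6 = -1800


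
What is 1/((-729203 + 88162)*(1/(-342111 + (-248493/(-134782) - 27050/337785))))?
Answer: 3115064558937733/5836978039104534 ≈ 0.53368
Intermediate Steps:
1/((-729203 + 88162)*(1/(-342111 + (-248493/(-134782) - 27050/337785)))) = 1/((-641041)*(1/(-342111 + (-248493*(-1/134782) - 27050*1/337785)))) = -1/(641041*(1/(-342111 + (248493/134782 - 5410/67557)))) = -1/(641041*(1/(-342111 + 16058270981/9105467574))) = -1/(641041*(1/(-3115064558937733/9105467574))) = -1/(641041*(-9105467574/3115064558937733)) = -1/641041*(-3115064558937733/9105467574) = 3115064558937733/5836978039104534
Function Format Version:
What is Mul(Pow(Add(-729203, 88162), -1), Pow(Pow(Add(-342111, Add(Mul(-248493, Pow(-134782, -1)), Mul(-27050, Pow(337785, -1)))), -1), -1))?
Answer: Rational(3115064558937733, 5836978039104534) ≈ 0.53368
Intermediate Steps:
Mul(Pow(Add(-729203, 88162), -1), Pow(Pow(Add(-342111, Add(Mul(-248493, Pow(-134782, -1)), Mul(-27050, Pow(337785, -1)))), -1), -1)) = Mul(Pow(-641041, -1), Pow(Pow(Add(-342111, Add(Mul(-248493, Rational(-1, 134782)), Mul(-27050, Rational(1, 337785)))), -1), -1)) = Mul(Rational(-1, 641041), Pow(Pow(Add(-342111, Add(Rational(248493, 134782), Rational(-5410, 67557))), -1), -1)) = Mul(Rational(-1, 641041), Pow(Pow(Add(-342111, Rational(16058270981, 9105467574)), -1), -1)) = Mul(Rational(-1, 641041), Pow(Pow(Rational(-3115064558937733, 9105467574), -1), -1)) = Mul(Rational(-1, 641041), Pow(Rational(-9105467574, 3115064558937733), -1)) = Mul(Rational(-1, 641041), Rational(-3115064558937733, 9105467574)) = Rational(3115064558937733, 5836978039104534)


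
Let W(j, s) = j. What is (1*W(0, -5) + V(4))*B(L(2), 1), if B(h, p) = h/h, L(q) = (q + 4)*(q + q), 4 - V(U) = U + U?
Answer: -4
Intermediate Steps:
V(U) = 4 - 2*U (V(U) = 4 - (U + U) = 4 - 2*U)
L(q) = 2*q*(4 + q) (L(q) = (4 + q)*(2*q) = 2*q*(4 + q))
B(h, p) = 1
(1*W(0, -5) + V(4))*B(L(2), 1) = (1*0 + (4 - 2*4))*1 = (0 + (4 - 8))*1 = (0 - 4)*1 = -4*1 = -4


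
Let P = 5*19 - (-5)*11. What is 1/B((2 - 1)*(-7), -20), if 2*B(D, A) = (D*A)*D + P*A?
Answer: -1/1990 ≈ -0.00050251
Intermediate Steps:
P = 150 (P = 95 - 1*(-55) = 95 + 55 = 150)
B(D, A) = 75*A + A*D²/2 (B(D, A) = ((D*A)*D + 150*A)/2 = ((A*D)*D + 150*A)/2 = (A*D² + 150*A)/2 = (150*A + A*D²)/2 = 75*A + A*D²/2)
1/B((2 - 1)*(-7), -20) = 1/((½)*(-20)*(150 + ((2 - 1)*(-7))²)) = 1/((½)*(-20)*(150 + (1*(-7))²)) = 1/((½)*(-20)*(150 + (-7)²)) = 1/((½)*(-20)*(150 + 49)) = 1/((½)*(-20)*199) = 1/(-1990) = -1/1990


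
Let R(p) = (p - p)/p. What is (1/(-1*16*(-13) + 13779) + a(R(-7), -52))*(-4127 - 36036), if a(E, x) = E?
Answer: -40163/13987 ≈ -2.8715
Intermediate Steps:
R(p) = 0 (R(p) = 0/p = 0)
(1/(-1*16*(-13) + 13779) + a(R(-7), -52))*(-4127 - 36036) = (1/(-1*16*(-13) + 13779) + 0)*(-4127 - 36036) = (1/(-16*(-13) + 13779) + 0)*(-40163) = (1/(208 + 13779) + 0)*(-40163) = (1/13987 + 0)*(-40163) = (1/13987)*(-40163) = -40163/13987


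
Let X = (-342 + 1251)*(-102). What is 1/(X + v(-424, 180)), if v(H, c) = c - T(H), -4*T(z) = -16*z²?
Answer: -1/811642 ≈ -1.2321e-6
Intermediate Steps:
T(z) = 4*z² (T(z) = -(-4)*z² = 4*z²)
v(H, c) = c - 4*H²
X = -92718 (X = 909*(-102) = -92718)
1/(X + v(-424, 180)) = 1/(-92718 + (180 - 4*(-424)²)) = 1/(-92718 + (180 - 4*179776)) = 1/(-92718 + (180 - 719104)) = 1/(-92718 - 718924) = 1/(-811642) = -1/811642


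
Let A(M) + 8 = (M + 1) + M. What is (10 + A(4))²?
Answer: 121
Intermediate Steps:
A(M) = -7 + 2*M (A(M) = -8 + ((M + 1) + M) = -8 + ((1 + M) + M) = -8 + (1 + 2*M) = -7 + 2*M)
(10 + A(4))² = (10 + (-7 + 2*4))² = (10 + (-7 + 8))² = (10 + 1)² = 11² = 121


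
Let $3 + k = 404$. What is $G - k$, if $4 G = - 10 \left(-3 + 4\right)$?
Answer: $- \frac{807}{2} \approx -403.5$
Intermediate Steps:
$k = 401$ ($k = -3 + 404 = 401$)
$G = - \frac{5}{2}$ ($G = \frac{\left(-10\right) \left(-3 + 4\right)}{4} = \frac{\left(-10\right) 1}{4} = \frac{1}{4} \left(-10\right) = - \frac{5}{2} \approx -2.5$)
$G - k = - \frac{5}{2} - 401 = - \frac{807}{2}$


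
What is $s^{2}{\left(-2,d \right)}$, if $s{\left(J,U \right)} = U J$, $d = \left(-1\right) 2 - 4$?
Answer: $144$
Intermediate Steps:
$d = -6$ ($d = -2 - 4 = -6$)
$s{\left(J,U \right)} = J U$
$s^{2}{\left(-2,d \right)} = \left(\left(-2\right) \left(-6\right)\right)^{2} = 12^{2} = 144$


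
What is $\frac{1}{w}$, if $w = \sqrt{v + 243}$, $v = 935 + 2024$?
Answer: $\frac{\sqrt{3202}}{3202} \approx 0.017672$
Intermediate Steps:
$v = 2959$
$w = \sqrt{3202}$ ($w = \sqrt{2959 + 243} = \sqrt{3202} \approx 56.586$)
$\frac{1}{w} = \frac{1}{\sqrt{3202}} = \frac{\sqrt{3202}}{3202}$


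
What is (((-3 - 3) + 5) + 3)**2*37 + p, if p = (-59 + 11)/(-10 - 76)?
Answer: 6388/43 ≈ 148.56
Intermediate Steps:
p = 24/43 (p = -48/(-86) = -48*(-1/86) = 24/43 ≈ 0.55814)
(((-3 - 3) + 5) + 3)**2*37 + p = (((-3 - 3) + 5) + 3)**2*37 + 24/43 = ((-6 + 5) + 3)**2*37 + 24/43 = (-1 + 3)**2*37 + 24/43 = 2**2*37 + 24/43 = 4*37 + 24/43 = 148 + 24/43 = 6388/43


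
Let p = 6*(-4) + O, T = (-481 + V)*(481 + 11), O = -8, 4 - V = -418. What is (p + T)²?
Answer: 844483600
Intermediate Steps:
V = 422 (V = 4 - 1*(-418) = 4 + 418 = 422)
T = -29028 (T = (-481 + 422)*(481 + 11) = -59*492 = -29028)
p = -32 (p = 6*(-4) - 8 = -24 - 8 = -32)
(p + T)² = (-32 - 29028)² = (-29060)² = 844483600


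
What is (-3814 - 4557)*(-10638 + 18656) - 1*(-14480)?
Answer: -67104198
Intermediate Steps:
(-3814 - 4557)*(-10638 + 18656) - 1*(-14480) = -8371*8018 + 14480 = -67118678 + 14480 = -67104198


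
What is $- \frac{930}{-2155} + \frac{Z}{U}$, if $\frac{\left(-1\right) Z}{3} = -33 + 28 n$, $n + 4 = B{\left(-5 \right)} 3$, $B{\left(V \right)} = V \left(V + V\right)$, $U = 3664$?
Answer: $- \frac{4561611}{1579184} \approx -2.8886$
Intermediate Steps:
$B{\left(V \right)} = 2 V^{2}$ ($B{\left(V \right)} = V 2 V = 2 V^{2}$)
$n = 146$ ($n = -4 + 2 \left(-5\right)^{2} \cdot 3 = -4 + 2 \cdot 25 \cdot 3 = -4 + 50 \cdot 3 = -4 + 150 = 146$)
$Z = -12165$ ($Z = - 3 \left(-33 + 28 \cdot 146\right) = - 3 \left(-33 + 4088\right) = \left(-3\right) 4055 = -12165$)
$- \frac{930}{-2155} + \frac{Z}{U} = - \frac{930}{-2155} - \frac{12165}{3664} = \left(-930\right) \left(- \frac{1}{2155}\right) - \frac{12165}{3664} = \frac{186}{431} - \frac{12165}{3664} = - \frac{4561611}{1579184}$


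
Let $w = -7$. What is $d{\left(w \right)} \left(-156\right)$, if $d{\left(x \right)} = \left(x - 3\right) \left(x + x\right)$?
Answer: $-21840$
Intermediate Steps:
$d{\left(x \right)} = 2 x \left(-3 + x\right)$ ($d{\left(x \right)} = \left(-3 + x\right) 2 x = 2 x \left(-3 + x\right)$)
$d{\left(w \right)} \left(-156\right) = 2 \left(-7\right) \left(-3 - 7\right) \left(-156\right) = 2 \left(-7\right) \left(-10\right) \left(-156\right) = 140 \left(-156\right) = -21840$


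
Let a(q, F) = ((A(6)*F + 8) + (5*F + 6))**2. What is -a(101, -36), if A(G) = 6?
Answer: -145924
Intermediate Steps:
a(q, F) = (14 + 11*F)**2 (a(q, F) = ((6*F + 8) + (5*F + 6))**2 = ((8 + 6*F) + (6 + 5*F))**2 = (14 + 11*F)**2)
-a(101, -36) = -(14 + 11*(-36))**2 = -(14 - 396)**2 = -1*(-382)**2 = -1*145924 = -145924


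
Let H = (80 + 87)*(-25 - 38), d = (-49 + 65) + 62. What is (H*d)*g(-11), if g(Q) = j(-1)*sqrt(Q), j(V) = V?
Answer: 820638*I*sqrt(11) ≈ 2.7217e+6*I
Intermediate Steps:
g(Q) = -sqrt(Q)
d = 78 (d = 16 + 62 = 78)
H = -10521 (H = 167*(-63) = -10521)
(H*d)*g(-11) = (-10521*78)*(-sqrt(-11)) = -(-820638)*I*sqrt(11) = 820638*I*sqrt(11)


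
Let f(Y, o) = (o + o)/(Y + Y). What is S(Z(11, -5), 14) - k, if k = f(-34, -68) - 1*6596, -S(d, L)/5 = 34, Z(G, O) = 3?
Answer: 6424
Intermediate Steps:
f(Y, o) = o/Y (f(Y, o) = (2*o)/((2*Y)) = (2*o)*(1/(2*Y)) = o/Y)
S(d, L) = -170 (S(d, L) = -5*34 = -170)
k = -6594 (k = -68/(-34) - 1*6596 = -68*(-1/34) - 6596 = 2 - 6596 = -6594)
S(Z(11, -5), 14) - k = -170 - 1*(-6594) = -170 + 6594 = 6424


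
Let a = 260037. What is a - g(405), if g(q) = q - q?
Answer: 260037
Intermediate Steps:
g(q) = 0
a - g(405) = 260037 - 1*0 = 260037 + 0 = 260037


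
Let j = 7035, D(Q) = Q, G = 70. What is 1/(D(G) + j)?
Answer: 1/7105 ≈ 0.00014075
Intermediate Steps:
1/(D(G) + j) = 1/(70 + 7035) = 1/7105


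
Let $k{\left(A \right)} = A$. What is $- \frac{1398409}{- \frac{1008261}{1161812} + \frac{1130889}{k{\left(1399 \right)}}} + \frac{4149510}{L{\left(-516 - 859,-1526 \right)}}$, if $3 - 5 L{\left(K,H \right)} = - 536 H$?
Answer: $- \frac{1886342358483925565786}{1073512404870122157} \approx -1757.2$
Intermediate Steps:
$L{\left(K,H \right)} = \frac{3}{5} + \frac{536 H}{5}$ ($L{\left(K,H \right)} = \frac{3}{5} - \frac{\left(-536\right) H}{5} = \frac{3}{5} + \frac{536 H}{5}$)
$- \frac{1398409}{- \frac{1008261}{1161812} + \frac{1130889}{k{\left(1399 \right)}}} + \frac{4149510}{L{\left(-516 - 859,-1526 \right)}} = - \frac{1398409}{- \frac{1008261}{1161812} + \frac{1130889}{1399}} + \frac{4149510}{\frac{3}{5} + \frac{536}{5} \left(-1526\right)} = - \frac{1398409}{\left(-1008261\right) \frac{1}{1161812} + 1130889 \cdot \frac{1}{1399}} + \frac{4149510}{\frac{3}{5} - \frac{817936}{5}} = - \frac{1398409}{- \frac{1008261}{1161812} + \frac{1130889}{1399}} + \frac{4149510}{- \frac{817933}{5}} = - \frac{1398409}{\frac{1312469853729}{1625374988}} + 4149510 \left(- \frac{5}{817933}\right) = \left(-1398409\right) \frac{1625374988}{1312469853729} - \frac{20747550}{817933} = - \frac{2272939011594092}{1312469853729} - \frac{20747550}{817933} = - \frac{1886342358483925565786}{1073512404870122157}$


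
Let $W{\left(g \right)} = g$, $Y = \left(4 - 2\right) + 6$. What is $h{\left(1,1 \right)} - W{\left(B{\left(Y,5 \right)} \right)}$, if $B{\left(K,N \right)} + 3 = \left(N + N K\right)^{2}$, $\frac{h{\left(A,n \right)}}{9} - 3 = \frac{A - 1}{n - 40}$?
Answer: $-1995$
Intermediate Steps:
$h{\left(A,n \right)} = 27 + \frac{9 \left(-1 + A\right)}{-40 + n}$ ($h{\left(A,n \right)} = 27 + 9 \frac{A - 1}{n - 40} = 27 + 9 \frac{-1 + A}{-40 + n} = 27 + \frac{9 \left(-1 + A\right)}{-40 + n}$)
$Y = 8$ ($Y = 2 + 6 = 8$)
$B{\left(K,N \right)} = -3 + \left(N + K N\right)^{2}$ ($B{\left(K,N \right)} = -3 + \left(N + N K\right)^{2} = -3 + \left(N + K N\right)^{2}$)
$h{\left(1,1 \right)} - W{\left(B{\left(Y,5 \right)} \right)} = \frac{9 \left(-121 + 1 + 3 \cdot 1\right)}{-40 + 1} - \left(-3 + 5^{2} \left(1 + 8\right)^{2}\right) = \frac{9 \left(-121 + 1 + 3\right)}{-39} - \left(-3 + 25 \cdot 9^{2}\right) = 9 \left(- \frac{1}{39}\right) \left(-117\right) - \left(-3 + 25 \cdot 81\right) = 27 - \left(-3 + 2025\right) = 27 - 2022 = -1995$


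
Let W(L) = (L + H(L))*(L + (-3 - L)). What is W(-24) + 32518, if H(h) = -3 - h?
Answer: 32527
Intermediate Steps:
W(L) = 9 (W(L) = (L + (-3 - L))*(L + (-3 - L)) = -3*(-3) = 9)
W(-24) + 32518 = 9 + 32518 = 32527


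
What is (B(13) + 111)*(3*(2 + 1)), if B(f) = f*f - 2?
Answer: 2502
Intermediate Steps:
B(f) = -2 + f² (B(f) = f² - 2 = -2 + f²)
(B(13) + 111)*(3*(2 + 1)) = ((-2 + 13²) + 111)*(3*(2 + 1)) = ((-2 + 169) + 111)*(3*3) = (167 + 111)*9 = 278*9 = 2502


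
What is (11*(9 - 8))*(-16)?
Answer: -176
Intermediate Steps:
(11*(9 - 8))*(-16) = (11*1)*(-16) = 11*(-16) = -176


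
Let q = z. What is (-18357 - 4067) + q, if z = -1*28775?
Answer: -51199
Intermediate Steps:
z = -28775
q = -28775
(-18357 - 4067) + q = (-18357 - 4067) - 28775 = -22424 - 28775 = -51199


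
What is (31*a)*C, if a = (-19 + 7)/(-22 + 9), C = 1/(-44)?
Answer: -93/143 ≈ -0.65035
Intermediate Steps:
C = -1/44 ≈ -0.022727
a = 12/13 (a = -12/(-13) = -12*(-1/13) = 12/13 ≈ 0.92308)
(31*a)*C = (31*(12/13))*(-1/44) = (372/13)*(-1/44) = -93/143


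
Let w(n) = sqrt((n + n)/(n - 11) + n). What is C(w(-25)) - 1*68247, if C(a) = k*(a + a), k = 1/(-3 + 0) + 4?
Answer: -68247 + 55*I*sqrt(34)/9 ≈ -68247.0 + 35.634*I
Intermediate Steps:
k = 11/3 (k = 1/(-3) + 4 = -1/3 + 4 = 11/3 ≈ 3.6667)
w(n) = sqrt(n + 2*n/(-11 + n)) (w(n) = sqrt((2*n)/(-11 + n) + n) = sqrt(2*n/(-11 + n) + n) = sqrt(n + 2*n/(-11 + n)))
C(a) = 22*a/3 (C(a) = 11*(a + a)/3 = 11*(2*a)/3 = 22*a/3)
C(w(-25)) - 1*68247 = 22*sqrt(-25*(-9 - 25)/(-11 - 25))/3 - 1*68247 = 22*sqrt(-25*(-34)/(-36))/3 - 68247 = 22*sqrt(-25*(-1/36)*(-34))/3 - 68247 = 22*sqrt(-425/18)/3 - 68247 = 22*(5*I*sqrt(34)/6)/3 - 68247 = 55*I*sqrt(34)/9 - 68247 = -68247 + 55*I*sqrt(34)/9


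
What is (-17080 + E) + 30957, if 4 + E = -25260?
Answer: -11387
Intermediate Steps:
E = -25264 (E = -4 - 25260 = -25264)
(-17080 + E) + 30957 = (-17080 - 25264) + 30957 = -42344 + 30957 = -11387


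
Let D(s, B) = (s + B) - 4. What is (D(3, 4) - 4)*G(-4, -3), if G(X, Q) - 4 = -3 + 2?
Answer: -3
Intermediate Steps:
D(s, B) = -4 + B + s (D(s, B) = (B + s) - 4 = -4 + B + s)
G(X, Q) = 3 (G(X, Q) = 4 + (-3 + 2) = 4 - 1 = 3)
(D(3, 4) - 4)*G(-4, -3) = ((-4 + 4 + 3) - 4)*3 = (3 - 4)*3 = -1*3 = -3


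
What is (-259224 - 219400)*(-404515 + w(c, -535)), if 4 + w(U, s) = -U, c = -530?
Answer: 193358831136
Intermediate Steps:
w(U, s) = -4 - U
(-259224 - 219400)*(-404515 + w(c, -535)) = (-259224 - 219400)*(-404515 + (-4 - 1*(-530))) = -478624*(-404515 + (-4 + 530)) = -478624*(-404515 + 526) = -478624*(-403989) = 193358831136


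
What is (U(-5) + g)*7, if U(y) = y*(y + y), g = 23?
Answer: 511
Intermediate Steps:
U(y) = 2*y² (U(y) = y*(2*y) = 2*y²)
(U(-5) + g)*7 = (2*(-5)² + 23)*7 = (2*25 + 23)*7 = (50 + 23)*7 = 73*7 = 511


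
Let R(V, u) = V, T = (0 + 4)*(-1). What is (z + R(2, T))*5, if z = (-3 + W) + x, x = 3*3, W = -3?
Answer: 25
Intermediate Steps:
T = -4 (T = 4*(-1) = -4)
x = 9
z = 3 (z = (-3 - 3) + 9 = -6 + 9 = 3)
(z + R(2, T))*5 = (3 + 2)*5 = 5*5 = 25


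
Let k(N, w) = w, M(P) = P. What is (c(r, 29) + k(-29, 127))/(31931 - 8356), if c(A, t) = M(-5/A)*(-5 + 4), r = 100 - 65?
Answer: 178/33005 ≈ 0.0053931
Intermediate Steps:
r = 35
c(A, t) = 5/A (c(A, t) = (-5/A)*(-5 + 4) = -5/A*(-1) = 5/A)
(c(r, 29) + k(-29, 127))/(31931 - 8356) = (5/35 + 127)/(31931 - 8356) = (5*(1/35) + 127)/23575 = (⅐ + 127)*(1/23575) = (890/7)*(1/23575) = 178/33005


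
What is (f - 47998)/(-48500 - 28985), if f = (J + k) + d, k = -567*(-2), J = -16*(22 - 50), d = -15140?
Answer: 61556/77485 ≈ 0.79443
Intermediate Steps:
J = 448 (J = -16*(-28) = 448)
k = 1134
f = -13558 (f = (448 + 1134) - 15140 = 1582 - 15140 = -13558)
(f - 47998)/(-48500 - 28985) = (-13558 - 47998)/(-48500 - 28985) = -61556/(-77485) = -61556*(-1/77485) = 61556/77485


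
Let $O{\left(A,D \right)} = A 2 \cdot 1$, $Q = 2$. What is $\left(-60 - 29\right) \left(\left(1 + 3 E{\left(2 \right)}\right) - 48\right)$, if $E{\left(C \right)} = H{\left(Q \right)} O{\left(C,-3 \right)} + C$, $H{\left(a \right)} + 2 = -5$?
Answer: $11125$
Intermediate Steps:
$H{\left(a \right)} = -7$ ($H{\left(a \right)} = -2 - 5 = -7$)
$O{\left(A,D \right)} = 2 A$ ($O{\left(A,D \right)} = 2 A 1 = 2 A$)
$E{\left(C \right)} = - 13 C$ ($E{\left(C \right)} = - 7 \cdot 2 C + C = - 14 C + C = - 13 C$)
$\left(-60 - 29\right) \left(\left(1 + 3 E{\left(2 \right)}\right) - 48\right) = \left(-60 - 29\right) \left(\left(1 + 3 \left(\left(-13\right) 2\right)\right) - 48\right) = - 89 \left(\left(1 + 3 \left(-26\right)\right) - 48\right) = - 89 \left(\left(1 - 78\right) - 48\right) = - 89 \left(-77 - 48\right) = \left(-89\right) \left(-125\right) = 11125$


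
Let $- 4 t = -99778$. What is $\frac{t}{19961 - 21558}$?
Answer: $- \frac{49889}{3194} \approx -15.62$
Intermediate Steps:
$t = \frac{49889}{2}$ ($t = \left(- \frac{1}{4}\right) \left(-99778\right) = \frac{49889}{2} \approx 24945.0$)
$\frac{t}{19961 - 21558} = \frac{49889}{2 \left(19961 - 21558\right)} = \frac{49889}{2 \left(-1597\right)} = \frac{49889}{2} \left(- \frac{1}{1597}\right) = - \frac{49889}{3194}$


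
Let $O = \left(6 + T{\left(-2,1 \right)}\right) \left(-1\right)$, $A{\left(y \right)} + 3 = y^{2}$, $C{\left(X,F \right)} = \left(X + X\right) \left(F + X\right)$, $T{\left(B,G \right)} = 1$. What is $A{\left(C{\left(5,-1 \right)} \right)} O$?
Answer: $-11179$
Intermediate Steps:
$C{\left(X,F \right)} = 2 X \left(F + X\right)$
$A{\left(y \right)} = -3 + y^{2}$
$O = -7$ ($O = \left(6 + 1\right) \left(-1\right) = 7 \left(-1\right) = -7$)
$A{\left(C{\left(5,-1 \right)} \right)} O = \left(-3 + \left(2 \cdot 5 \left(-1 + 5\right)\right)^{2}\right) \left(-7\right) = \left(-3 + \left(2 \cdot 5 \cdot 4\right)^{2}\right) \left(-7\right) = \left(-3 + 40^{2}\right) \left(-7\right) = \left(-3 + 1600\right) \left(-7\right) = 1597 \left(-7\right) = -11179$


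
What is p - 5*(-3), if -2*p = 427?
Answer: -397/2 ≈ -198.50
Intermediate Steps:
p = -427/2 (p = -1/2*427 = -427/2 ≈ -213.50)
p - 5*(-3) = -427/2 - 5*(-3) = -427/2 + 15 = -397/2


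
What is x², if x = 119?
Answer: 14161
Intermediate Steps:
x² = 119² = 14161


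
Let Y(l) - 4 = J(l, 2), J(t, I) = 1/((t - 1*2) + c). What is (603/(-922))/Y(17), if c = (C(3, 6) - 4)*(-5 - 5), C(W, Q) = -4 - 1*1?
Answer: -63315/388162 ≈ -0.16311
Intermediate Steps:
C(W, Q) = -5 (C(W, Q) = -4 - 1 = -5)
c = 90 (c = (-5 - 4)*(-5 - 5) = -9*(-10) = 90)
J(t, I) = 1/(88 + t) (J(t, I) = 1/((t - 1*2) + 90) = 1/((t - 2) + 90) = 1/((-2 + t) + 90) = 1/(88 + t))
Y(l) = 4 + 1/(88 + l)
(603/(-922))/Y(17) = (603/(-922))/(((353 + 4*17)/(88 + 17))) = (603*(-1/922))/(((353 + 68)/105)) = -603/(922*((1/105)*421)) = -603/(922*421/105) = -603/922*105/421 = -63315/388162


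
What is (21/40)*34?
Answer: 357/20 ≈ 17.850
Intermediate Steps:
(21/40)*34 = 357/20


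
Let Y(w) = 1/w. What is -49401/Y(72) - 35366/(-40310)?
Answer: -71688737477/20155 ≈ -3.5569e+6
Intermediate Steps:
-49401/Y(72) - 35366/(-40310) = -49401/(1/72) - 35366/(-40310) = -49401/1/72 - 35366*(-1/40310) = -49401*72 + 17683/20155 = -3556872 + 17683/20155 = -71688737477/20155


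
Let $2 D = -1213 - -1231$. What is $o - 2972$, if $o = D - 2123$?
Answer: $-5086$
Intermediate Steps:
$D = 9$ ($D = \frac{-1213 - -1231}{2} = \frac{-1213 + 1231}{2} = \frac{1}{2} \cdot 18 = 9$)
$o = -2114$ ($o = 9 - 2123 = -2114$)
$o - 2972 = -2114 - 2972 = -5086$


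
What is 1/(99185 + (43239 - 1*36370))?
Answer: 1/106054 ≈ 9.4292e-6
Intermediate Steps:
1/(99185 + (43239 - 1*36370)) = 1/(99185 + (43239 - 36370)) = 1/(99185 + 6869) = 1/106054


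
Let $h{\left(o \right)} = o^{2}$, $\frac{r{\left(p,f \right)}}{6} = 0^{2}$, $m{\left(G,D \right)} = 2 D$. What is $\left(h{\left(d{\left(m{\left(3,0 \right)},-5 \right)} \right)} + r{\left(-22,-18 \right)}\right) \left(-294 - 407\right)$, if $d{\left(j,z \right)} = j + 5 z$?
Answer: $-438125$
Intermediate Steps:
$r{\left(p,f \right)} = 0$ ($r{\left(p,f \right)} = 6 \cdot 0^{2} = 6 \cdot 0 = 0$)
$\left(h{\left(d{\left(m{\left(3,0 \right)},-5 \right)} \right)} + r{\left(-22,-18 \right)}\right) \left(-294 - 407\right) = \left(\left(2 \cdot 0 + 5 \left(-5\right)\right)^{2} + 0\right) \left(-294 - 407\right) = \left(\left(0 - 25\right)^{2} + 0\right) \left(-701\right) = \left(\left(-25\right)^{2} + 0\right) \left(-701\right) = \left(625 + 0\right) \left(-701\right) = 625 \left(-701\right) = -438125$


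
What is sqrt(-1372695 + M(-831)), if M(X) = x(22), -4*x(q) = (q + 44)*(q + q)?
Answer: 7*I*sqrt(28029) ≈ 1171.9*I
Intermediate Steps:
x(q) = -q*(44 + q)/2 (x(q) = -(q + 44)*(q + q)/4 = -(44 + q)*2*q/4 = -q*(44 + q)/2)
M(X) = -726 (M(X) = -1/2*22*(44 + 22) = -1/2*22*66 = -726)
sqrt(-1372695 + M(-831)) = sqrt(-1372695 - 726) = sqrt(-1373421) = 7*I*sqrt(28029)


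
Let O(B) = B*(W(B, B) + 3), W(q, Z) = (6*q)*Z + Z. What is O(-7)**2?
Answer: 4120900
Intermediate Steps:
W(q, Z) = Z + 6*Z*q (W(q, Z) = 6*Z*q + Z = Z + 6*Z*q)
O(B) = B*(3 + B*(1 + 6*B)) (O(B) = B*(B*(1 + 6*B) + 3) = B*(3 + B*(1 + 6*B)))
O(-7)**2 = (-7*(3 - 7*(1 + 6*(-7))))**2 = (-7*(3 - 7*(1 - 42)))**2 = (-7*(3 - 7*(-41)))**2 = (-7*(3 + 287))**2 = (-7*290)**2 = (-2030)**2 = 4120900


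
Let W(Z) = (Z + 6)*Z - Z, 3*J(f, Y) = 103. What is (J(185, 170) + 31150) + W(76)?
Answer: 112021/3 ≈ 37340.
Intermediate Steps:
J(f, Y) = 103/3 (J(f, Y) = (⅓)*103 = 103/3)
W(Z) = -Z + Z*(6 + Z) (W(Z) = (6 + Z)*Z - Z = Z*(6 + Z) - Z = -Z + Z*(6 + Z))
(J(185, 170) + 31150) + W(76) = (103/3 + 31150) + 76*(5 + 76) = 93553/3 + 76*81 = 93553/3 + 6156 = 112021/3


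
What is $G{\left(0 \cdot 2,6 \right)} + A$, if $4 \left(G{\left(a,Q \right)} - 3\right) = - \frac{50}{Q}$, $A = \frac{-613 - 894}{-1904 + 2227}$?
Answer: $- \frac{14531}{3876} \approx -3.749$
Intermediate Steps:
$A = - \frac{1507}{323} \approx -4.6656$
$G{\left(a,Q \right)} = 3 - \frac{25}{2 Q}$ ($G{\left(a,Q \right)} = 3 + \frac{\left(-50\right) \frac{1}{Q}}{4} = 3 - \frac{25}{2 Q}$)
$G{\left(0 \cdot 2,6 \right)} + A = \left(3 - \frac{25}{2 \cdot 6}\right) - \frac{1507}{323} = \left(3 - \frac{25}{12}\right) - \frac{1507}{323} = \frac{11}{12} - \frac{1507}{323} = - \frac{14531}{3876}$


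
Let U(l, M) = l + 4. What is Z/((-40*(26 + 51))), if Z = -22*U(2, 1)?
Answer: 3/70 ≈ 0.042857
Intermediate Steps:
U(l, M) = 4 + l
Z = -132 (Z = -22*(4 + 2) = -22*6 = -132)
Z/((-40*(26 + 51))) = -132*(-1/(40*(26 + 51))) = -132/((-40*77)) = -132/(-3080) = -132*(-1/3080) = 3/70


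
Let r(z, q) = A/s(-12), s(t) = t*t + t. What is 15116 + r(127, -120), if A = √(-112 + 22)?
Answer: 15116 + I*√10/44 ≈ 15116.0 + 0.07187*I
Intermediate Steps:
A = 3*I*√10 (A = √(-90) = 3*I*√10 ≈ 9.4868*I)
s(t) = t + t² (s(t) = t² + t = t + t²)
r(z, q) = I*√10/44 (r(z, q) = (3*I*√10)/((-12*(1 - 12))) = (3*I*√10)/((-12*(-11))) = (3*I*√10)/132 = (3*I*√10)*(1/132) = I*√10/44)
15116 + r(127, -120) = 15116 + I*√10/44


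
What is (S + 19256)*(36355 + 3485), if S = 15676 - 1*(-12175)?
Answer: 1876742880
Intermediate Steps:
S = 27851 (S = 15676 + 12175 = 27851)
(S + 19256)*(36355 + 3485) = (27851 + 19256)*(36355 + 3485) = 47107*39840 = 1876742880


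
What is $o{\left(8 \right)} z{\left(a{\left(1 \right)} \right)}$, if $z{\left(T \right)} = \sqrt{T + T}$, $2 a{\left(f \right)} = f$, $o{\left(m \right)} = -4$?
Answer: $-4$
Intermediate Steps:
$a{\left(f \right)} = \frac{f}{2}$
$z{\left(T \right)} = \sqrt{2} \sqrt{T}$ ($z{\left(T \right)} = \sqrt{2 T} = \sqrt{2} \sqrt{T}$)
$o{\left(8 \right)} z{\left(a{\left(1 \right)} \right)} = - 4 \sqrt{2} \sqrt{\frac{1}{2} \cdot 1} = - 4 \frac{\sqrt{2}}{\sqrt{2}} = - 4 \sqrt{2} \frac{\sqrt{2}}{2} = \left(-4\right) 1 = -4$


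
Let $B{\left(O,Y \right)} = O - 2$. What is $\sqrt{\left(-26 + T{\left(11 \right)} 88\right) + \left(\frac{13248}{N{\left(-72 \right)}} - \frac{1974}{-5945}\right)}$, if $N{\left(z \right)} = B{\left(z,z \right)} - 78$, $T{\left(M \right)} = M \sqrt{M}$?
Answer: $\frac{2 \sqrt{-359881520255 + 3087637350050 \sqrt{11}}}{112955} \approx 55.657$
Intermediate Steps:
$T{\left(M \right)} = M^{\frac{3}{2}}$
$B{\left(O,Y \right)} = -2 + O$ ($B{\left(O,Y \right)} = O - 2 = -2 + O$)
$N{\left(z \right)} = -80 + z$ ($N{\left(z \right)} = \left(-2 + z\right) - 78 = -80 + z$)
$\sqrt{\left(-26 + T{\left(11 \right)} 88\right) + \left(\frac{13248}{N{\left(-72 \right)}} - \frac{1974}{-5945}\right)} = \sqrt{\left(-26 + 11^{\frac{3}{2}} \cdot 88\right) + \left(\frac{13248}{-80 - 72} - \frac{1974}{-5945}\right)} = \sqrt{\left(-26 + 11 \sqrt{11} \cdot 88\right) + \left(\frac{13248}{-152} - - \frac{1974}{5945}\right)} = \sqrt{\left(-26 + 968 \sqrt{11}\right) + \left(13248 \left(- \frac{1}{152}\right) + \frac{1974}{5945}\right)} = \sqrt{\left(-26 + 968 \sqrt{11}\right) + \left(- \frac{1656}{19} + \frac{1974}{5945}\right)} = \sqrt{\left(-26 + 968 \sqrt{11}\right) - \frac{9807414}{112955}} = \sqrt{- \frac{12744244}{112955} + 968 \sqrt{11}}$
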